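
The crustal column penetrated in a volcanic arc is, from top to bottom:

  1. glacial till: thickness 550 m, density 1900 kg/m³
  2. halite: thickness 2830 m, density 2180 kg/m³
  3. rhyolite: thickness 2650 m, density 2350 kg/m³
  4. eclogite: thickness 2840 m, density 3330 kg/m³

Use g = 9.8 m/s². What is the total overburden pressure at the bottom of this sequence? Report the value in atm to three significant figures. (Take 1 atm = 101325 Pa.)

glacial till: 1900 kg/m³ × 9.8 m/s² × 550 m = 1.024×10^7 Pa = 101.1 atm
halite: 2180 kg/m³ × 9.8 m/s² × 2830 m = 6.046×10^7 Pa = 596.7 atm
rhyolite: 2350 kg/m³ × 9.8 m/s² × 2650 m = 6.103×10^7 Pa = 602.3 atm
eclogite: 3330 kg/m³ × 9.8 m/s² × 2840 m = 9.268×10^7 Pa = 914.7 atm
Total = 101.1 + 596.7 + 602.3 + 914.7 = 2214.8 atm

2210 atm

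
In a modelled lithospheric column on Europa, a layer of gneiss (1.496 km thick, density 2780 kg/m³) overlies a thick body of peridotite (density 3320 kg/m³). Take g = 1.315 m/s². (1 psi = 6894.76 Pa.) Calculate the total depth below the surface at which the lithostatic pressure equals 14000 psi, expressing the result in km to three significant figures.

22.4 km

Pressure at base of upper layers: 2780×1.315×1496 = 5.469×10^6 Pa = 793.2 psi
Remaining pressure to be supplied by peridotite: 9.653×10^7 − 5.469×10^6 = 9.106×10^7 Pa
Additional depth in peridotite = 9.106×10^7 Pa / (3320 kg/m³ × 1.315 m/s²) = 20857 m
Total depth = 1496 m + 20857 m = 22353 m
= 22.353 km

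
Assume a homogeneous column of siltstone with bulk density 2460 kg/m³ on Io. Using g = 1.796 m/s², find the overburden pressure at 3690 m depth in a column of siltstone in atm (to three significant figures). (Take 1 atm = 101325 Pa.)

161 atm

siltstone: 2460 kg/m³ × 1.796 m/s² × 3690 m = 1.630×10^7 Pa = 160.9 atm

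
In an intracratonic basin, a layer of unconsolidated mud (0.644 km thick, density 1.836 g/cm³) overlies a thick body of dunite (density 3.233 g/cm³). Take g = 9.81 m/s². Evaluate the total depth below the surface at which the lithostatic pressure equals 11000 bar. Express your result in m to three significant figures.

35000 m

Pressure at base of upper layers: 1836×9.81×644 = 1.160×10^7 Pa = 116.0 bar
Remaining pressure to be supplied by dunite: 1.100×10^9 − 1.160×10^7 = 1.088×10^9 Pa
Additional depth in dunite = 1.088×10^9 Pa / (3233 kg/m³ × 9.81 m/s²) = 34317 m
Total depth = 644 m + 34317 m = 34961 m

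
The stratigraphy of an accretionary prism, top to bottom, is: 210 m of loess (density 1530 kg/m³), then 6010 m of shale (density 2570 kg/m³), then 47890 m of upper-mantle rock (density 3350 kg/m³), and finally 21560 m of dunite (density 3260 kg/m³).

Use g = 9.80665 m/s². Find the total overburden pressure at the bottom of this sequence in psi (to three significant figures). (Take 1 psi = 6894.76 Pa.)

351000 psi

loess: 1530 kg/m³ × 9.80665 m/s² × 210 m = 3.151×10^6 Pa = 457.0 psi
shale: 2570 kg/m³ × 9.80665 m/s² × 6010 m = 1.515×10^8 Pa = 21969 psi
upper-mantle rock: 3350 kg/m³ × 9.80665 m/s² × 47890 m = 1.573×10^9 Pa = 2.282×10^5 psi
dunite: 3260 kg/m³ × 9.80665 m/s² × 21560 m = 6.893×10^8 Pa = 99970 psi
Total = 457.0 + 21969 + 2.282×10^5 + 99970 = 3.5058×10^5 psi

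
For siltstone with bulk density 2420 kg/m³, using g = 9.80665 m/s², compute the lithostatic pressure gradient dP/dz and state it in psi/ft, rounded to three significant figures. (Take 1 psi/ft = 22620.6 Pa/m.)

1.05 psi/ft

dP/dz = ρg = 2420 kg/m³ × 9.80665 m/s² = 23732 Pa/m
= 23732 Pa/m × (1 psi/ft / 22621 Pa/m) = 1.0491 psi/ft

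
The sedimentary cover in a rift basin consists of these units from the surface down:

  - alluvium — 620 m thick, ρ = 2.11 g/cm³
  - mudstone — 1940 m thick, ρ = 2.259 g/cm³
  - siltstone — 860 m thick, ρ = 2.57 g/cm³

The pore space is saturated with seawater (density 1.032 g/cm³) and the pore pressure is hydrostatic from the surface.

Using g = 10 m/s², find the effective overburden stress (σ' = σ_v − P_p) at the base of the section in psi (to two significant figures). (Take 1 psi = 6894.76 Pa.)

6300 psi

Overburden (lithostatic) stress σ_v:
alluvium: 2110 kg/m³ × 10 m/s² × 620 m = 1.308×10^7 Pa = 13.08 MPa
mudstone: 2259 kg/m³ × 10 m/s² × 1940 m = 4.382×10^7 Pa = 43.82 MPa
siltstone: 2570 kg/m³ × 10 m/s² × 860 m = 2.210×10^7 Pa = 22.10 MPa
Total = 13.08 + 43.82 + 22.10 = 79.009 MPa
Pore pressure P_p = 1032 kg/m³ × 10 m/s² × 3420 m = 3.529×10^7 Pa = 35.29 MPa
Effective stress σ' = σ_v − P_p = 79.01 − 35.29 = 43.714 MPa = 6340.2 psi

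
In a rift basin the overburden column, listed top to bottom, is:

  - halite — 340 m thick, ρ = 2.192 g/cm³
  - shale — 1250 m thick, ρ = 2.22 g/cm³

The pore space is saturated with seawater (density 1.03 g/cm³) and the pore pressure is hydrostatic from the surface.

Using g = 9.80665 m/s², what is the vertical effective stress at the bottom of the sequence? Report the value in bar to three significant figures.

185 bar

Overburden (lithostatic) stress σ_v:
halite: 2192 kg/m³ × 9.80665 m/s² × 340 m = 7.309×10^6 Pa = 7.309 MPa
shale: 2220 kg/m³ × 9.80665 m/s² × 1250 m = 2.721×10^7 Pa = 27.21 MPa
Total = 7.309 + 27.21 = 34.522 MPa
Pore pressure P_p = 1030 kg/m³ × 9.80665 m/s² × 1590 m = 1.606×10^7 Pa = 16.06 MPa
Effective stress σ' = σ_v − P_p = 34.52 − 16.06 = 18.462 MPa = 184.62 bar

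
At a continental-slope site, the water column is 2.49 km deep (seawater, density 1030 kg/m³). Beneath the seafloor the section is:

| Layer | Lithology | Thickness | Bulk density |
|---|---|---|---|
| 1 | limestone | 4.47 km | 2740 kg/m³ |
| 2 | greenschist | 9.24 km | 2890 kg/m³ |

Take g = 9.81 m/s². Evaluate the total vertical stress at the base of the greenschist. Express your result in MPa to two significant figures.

410 MPa

seawater: 1030 kg/m³ × 9.81 m/s² × 2490 m = 2.516×10^7 Pa = 25.16 MPa
limestone: 2740 kg/m³ × 9.81 m/s² × 4470 m = 1.202×10^8 Pa = 120.2 MPa
greenschist: 2890 kg/m³ × 9.81 m/s² × 9240 m = 2.620×10^8 Pa = 262.0 MPa
Total = 25.16 + 120.2 + 262.0 = 407.27 MPa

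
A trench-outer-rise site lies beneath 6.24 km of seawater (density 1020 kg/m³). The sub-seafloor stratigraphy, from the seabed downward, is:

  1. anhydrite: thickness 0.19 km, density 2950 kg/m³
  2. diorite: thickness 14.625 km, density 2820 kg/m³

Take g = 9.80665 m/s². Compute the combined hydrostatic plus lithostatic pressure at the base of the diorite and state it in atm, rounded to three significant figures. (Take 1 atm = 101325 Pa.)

seawater: 1020 kg/m³ × 9.80665 m/s² × 6240 m = 6.242×10^7 Pa = 616.0 atm
anhydrite: 2950 kg/m³ × 9.80665 m/s² × 190 m = 5.497×10^6 Pa = 54.25 atm
diorite: 2820 kg/m³ × 9.80665 m/s² × 14625 m = 4.045×10^8 Pa = 3992 atm
Total = 616.0 + 54.25 + 3992 = 4661.9 atm

4660 atm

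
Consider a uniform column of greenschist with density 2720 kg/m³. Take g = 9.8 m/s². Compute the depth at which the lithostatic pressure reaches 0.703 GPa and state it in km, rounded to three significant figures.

h = P/(ρg) = 0.703 GPa / (2720 kg/m³ × 9.8 m/s²) = 7.030×10^8 Pa / 26656 Pa/m = 26373 m
= 26.373 km

26.4 km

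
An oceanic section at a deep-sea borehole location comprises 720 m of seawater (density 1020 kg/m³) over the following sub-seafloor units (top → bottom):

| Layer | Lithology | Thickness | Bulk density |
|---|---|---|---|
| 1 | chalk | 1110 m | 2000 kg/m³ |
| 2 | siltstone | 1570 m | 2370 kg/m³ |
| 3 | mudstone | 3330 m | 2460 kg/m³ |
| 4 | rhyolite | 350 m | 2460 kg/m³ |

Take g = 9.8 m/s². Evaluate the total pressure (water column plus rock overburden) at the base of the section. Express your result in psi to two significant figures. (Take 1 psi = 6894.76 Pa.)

22000 psi

seawater: 1020 kg/m³ × 9.8 m/s² × 720 m = 7.197×10^6 Pa = 1044 psi
chalk: 2000 kg/m³ × 9.8 m/s² × 1110 m = 2.176×10^7 Pa = 3155 psi
siltstone: 2370 kg/m³ × 9.8 m/s² × 1570 m = 3.646×10^7 Pa = 5289 psi
mudstone: 2460 kg/m³ × 9.8 m/s² × 3330 m = 8.028×10^7 Pa = 11644 psi
rhyolite: 2460 kg/m³ × 9.8 m/s² × 350 m = 8.438×10^6 Pa = 1224 psi
Total = 1044 + 3155 + 5289 + 11644 + 1224 = 22355 psi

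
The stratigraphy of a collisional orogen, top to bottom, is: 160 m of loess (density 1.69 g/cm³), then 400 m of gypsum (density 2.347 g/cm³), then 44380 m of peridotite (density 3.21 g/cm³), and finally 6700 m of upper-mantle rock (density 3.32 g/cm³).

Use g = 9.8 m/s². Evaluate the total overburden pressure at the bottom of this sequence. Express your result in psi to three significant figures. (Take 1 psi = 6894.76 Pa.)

loess: 1690 kg/m³ × 9.8 m/s² × 160 m = 2.650×10^6 Pa = 384.3 psi
gypsum: 2347 kg/m³ × 9.8 m/s² × 400 m = 9.200×10^6 Pa = 1334 psi
peridotite: 3210 kg/m³ × 9.8 m/s² × 44380 m = 1.396×10^9 Pa = 2.025×10^5 psi
upper-mantle rock: 3320 kg/m³ × 9.8 m/s² × 6700 m = 2.180×10^8 Pa = 31617 psi
Total = 384.3 + 1334 + 2.025×10^5 + 31617 = 2.3582×10^5 psi

236000 psi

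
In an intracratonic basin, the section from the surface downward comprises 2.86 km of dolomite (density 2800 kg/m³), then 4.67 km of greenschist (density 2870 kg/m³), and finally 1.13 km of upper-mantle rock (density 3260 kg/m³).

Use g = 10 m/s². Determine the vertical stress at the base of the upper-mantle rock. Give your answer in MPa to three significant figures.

251 MPa

dolomite: 2800 kg/m³ × 10 m/s² × 2860 m = 8.008×10^7 Pa = 80.08 MPa
greenschist: 2870 kg/m³ × 10 m/s² × 4670 m = 1.340×10^8 Pa = 134.0 MPa
upper-mantle rock: 3260 kg/m³ × 10 m/s² × 1130 m = 3.684×10^7 Pa = 36.84 MPa
Total = 80.08 + 134.0 + 36.84 = 250.95 MPa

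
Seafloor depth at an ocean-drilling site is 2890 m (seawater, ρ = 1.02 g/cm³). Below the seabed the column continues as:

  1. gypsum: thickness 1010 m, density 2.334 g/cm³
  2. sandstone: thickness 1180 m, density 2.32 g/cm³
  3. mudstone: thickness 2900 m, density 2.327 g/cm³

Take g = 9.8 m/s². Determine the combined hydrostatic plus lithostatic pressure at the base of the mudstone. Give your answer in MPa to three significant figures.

seawater: 1020 kg/m³ × 9.8 m/s² × 2890 m = 2.889×10^7 Pa = 28.89 MPa
gypsum: 2334 kg/m³ × 9.8 m/s² × 1010 m = 2.310×10^7 Pa = 23.10 MPa
sandstone: 2320 kg/m³ × 9.8 m/s² × 1180 m = 2.683×10^7 Pa = 26.83 MPa
mudstone: 2327 kg/m³ × 9.8 m/s² × 2900 m = 6.613×10^7 Pa = 66.13 MPa
Total = 28.89 + 23.10 + 26.83 + 66.13 = 144.95 MPa

145 MPa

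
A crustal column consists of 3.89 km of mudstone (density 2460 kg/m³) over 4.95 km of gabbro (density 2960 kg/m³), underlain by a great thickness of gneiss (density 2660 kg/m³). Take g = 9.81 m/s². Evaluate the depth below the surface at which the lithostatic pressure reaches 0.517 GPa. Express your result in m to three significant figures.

19500 m

Pressure at base of upper layers: 2460×9.81×3890 + 2960×9.81×4950 = 2.376×10^8 Pa = 0.2376 GPa
Remaining pressure to be supplied by gneiss: 5.170×10^8 − 2.376×10^8 = 2.794×10^8 Pa
Additional depth in gneiss = 2.794×10^8 Pa / (2660 kg/m³ × 9.81 m/s²) = 10707 m
Total depth = 8840 m + 10707 m = 19547 m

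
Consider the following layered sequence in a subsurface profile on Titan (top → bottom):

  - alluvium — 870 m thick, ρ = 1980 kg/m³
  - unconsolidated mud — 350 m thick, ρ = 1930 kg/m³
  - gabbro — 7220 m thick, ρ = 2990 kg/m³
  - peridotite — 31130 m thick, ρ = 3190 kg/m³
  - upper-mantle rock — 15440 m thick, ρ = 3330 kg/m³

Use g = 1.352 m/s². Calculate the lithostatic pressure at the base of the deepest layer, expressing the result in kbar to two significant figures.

alluvium: 1980 kg/m³ × 1.352 m/s² × 870 m = 2.329×10^6 Pa = 0.02329 kbar
unconsolidated mud: 1930 kg/m³ × 1.352 m/s² × 350 m = 9.133×10^5 Pa = 9.133×10^-3 kbar
gabbro: 2990 kg/m³ × 1.352 m/s² × 7220 m = 2.919×10^7 Pa = 0.2919 kbar
peridotite: 3190 kg/m³ × 1.352 m/s² × 31130 m = 1.343×10^8 Pa = 1.343 kbar
upper-mantle rock: 3330 kg/m³ × 1.352 m/s² × 15440 m = 6.951×10^7 Pa = 0.6951 kbar
Total = 0.02329 + 9.133×10^-3 + 0.2919 + 1.343 + 0.6951 = 2.3620 kbar

2.4 kbar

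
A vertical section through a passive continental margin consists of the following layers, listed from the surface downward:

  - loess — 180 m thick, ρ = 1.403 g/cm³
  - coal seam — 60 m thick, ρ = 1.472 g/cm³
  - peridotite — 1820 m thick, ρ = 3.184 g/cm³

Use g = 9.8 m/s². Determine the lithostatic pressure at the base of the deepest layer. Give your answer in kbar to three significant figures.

0.601 kbar

loess: 1403 kg/m³ × 9.8 m/s² × 180 m = 2.475×10^6 Pa = 0.02475 kbar
coal seam: 1472 kg/m³ × 9.8 m/s² × 60 m = 8.655×10^5 Pa = 8.655×10^-3 kbar
peridotite: 3184 kg/m³ × 9.8 m/s² × 1820 m = 5.679×10^7 Pa = 0.5679 kbar
Total = 0.02475 + 8.655×10^-3 + 0.5679 = 0.60130 kbar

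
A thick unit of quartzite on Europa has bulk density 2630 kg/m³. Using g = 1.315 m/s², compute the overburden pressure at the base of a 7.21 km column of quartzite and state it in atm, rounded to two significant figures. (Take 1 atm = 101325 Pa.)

250 atm

quartzite: 2630 kg/m³ × 1.315 m/s² × 7210 m = 2.494×10^7 Pa = 246.1 atm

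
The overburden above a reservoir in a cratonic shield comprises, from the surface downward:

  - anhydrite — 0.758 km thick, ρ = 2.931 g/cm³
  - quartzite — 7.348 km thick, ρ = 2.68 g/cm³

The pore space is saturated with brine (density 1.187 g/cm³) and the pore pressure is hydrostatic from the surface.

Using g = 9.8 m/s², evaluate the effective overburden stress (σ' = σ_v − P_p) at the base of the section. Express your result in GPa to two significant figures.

0.12 GPa

Overburden (lithostatic) stress σ_v:
anhydrite: 2931 kg/m³ × 9.8 m/s² × 758 m = 2.177×10^7 Pa = 21.77 MPa
quartzite: 2680 kg/m³ × 9.8 m/s² × 7348 m = 1.930×10^8 Pa = 193.0 MPa
Total = 21.77 + 193.0 = 214.76 MPa
Pore pressure P_p = 1187 kg/m³ × 9.8 m/s² × 8106 m = 9.429×10^7 Pa = 94.29 MPa
Effective stress σ' = σ_v − P_p = 214.8 − 94.29 = 120.47 MPa = 0.12047 GPa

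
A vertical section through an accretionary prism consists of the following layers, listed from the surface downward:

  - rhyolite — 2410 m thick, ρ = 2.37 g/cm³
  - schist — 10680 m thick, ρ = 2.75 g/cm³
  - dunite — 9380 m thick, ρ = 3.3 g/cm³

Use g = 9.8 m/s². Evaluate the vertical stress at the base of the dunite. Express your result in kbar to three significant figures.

rhyolite: 2370 kg/m³ × 9.8 m/s² × 2410 m = 5.597×10^7 Pa = 0.5597 kbar
schist: 2750 kg/m³ × 9.8 m/s² × 10680 m = 2.878×10^8 Pa = 2.878 kbar
dunite: 3300 kg/m³ × 9.8 m/s² × 9380 m = 3.033×10^8 Pa = 3.033 kbar
Total = 0.5597 + 2.878 + 3.033 = 6.4715 kbar

6.47 kbar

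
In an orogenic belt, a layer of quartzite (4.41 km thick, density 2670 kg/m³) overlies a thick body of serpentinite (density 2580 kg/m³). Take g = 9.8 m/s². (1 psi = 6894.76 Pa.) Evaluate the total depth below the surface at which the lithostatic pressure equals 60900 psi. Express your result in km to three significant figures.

Pressure at base of upper layers: 2670×9.8×4410 = 1.154×10^8 Pa = 16736 psi
Remaining pressure to be supplied by serpentinite: 4.199×10^8 − 1.154×10^8 = 3.045×10^8 Pa
Additional depth in serpentinite = 3.045×10^8 Pa / (2580 kg/m³ × 9.8 m/s²) = 12043 m
Total depth = 4410 m + 12043 m = 16453 m
= 16.453 km

16.5 km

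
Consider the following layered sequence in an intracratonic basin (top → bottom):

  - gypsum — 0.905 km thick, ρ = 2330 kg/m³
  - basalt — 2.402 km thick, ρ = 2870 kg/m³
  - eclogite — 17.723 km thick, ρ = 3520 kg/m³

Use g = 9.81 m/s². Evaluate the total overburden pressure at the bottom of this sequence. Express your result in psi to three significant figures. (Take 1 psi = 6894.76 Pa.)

102000 psi

gypsum: 2330 kg/m³ × 9.81 m/s² × 905 m = 2.069×10^7 Pa = 3000 psi
basalt: 2870 kg/m³ × 9.81 m/s² × 2402 m = 6.763×10^7 Pa = 9809 psi
eclogite: 3520 kg/m³ × 9.81 m/s² × 17723 m = 6.120×10^8 Pa = 88763 psi
Total = 3000 + 9809 + 88763 = 1.0157×10^5 psi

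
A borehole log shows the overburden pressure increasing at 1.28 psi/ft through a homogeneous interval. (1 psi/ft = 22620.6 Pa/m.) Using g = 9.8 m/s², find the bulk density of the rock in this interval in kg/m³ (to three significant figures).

2950 kg/m³

ρ = (dP/dz)/g = 1.28 psi/ft / 9.8 m/s² = 28954 Pa/m / 9.8 m/s² = 2954.5 kg/m³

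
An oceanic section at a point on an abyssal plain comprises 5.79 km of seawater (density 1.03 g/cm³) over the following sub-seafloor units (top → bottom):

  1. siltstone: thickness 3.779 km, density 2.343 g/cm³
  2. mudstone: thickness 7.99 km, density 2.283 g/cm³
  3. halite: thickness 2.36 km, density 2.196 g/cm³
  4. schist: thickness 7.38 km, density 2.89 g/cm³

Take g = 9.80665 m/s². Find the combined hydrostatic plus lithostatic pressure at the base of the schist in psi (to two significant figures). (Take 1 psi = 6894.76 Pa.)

85000 psi

seawater: 1030 kg/m³ × 9.80665 m/s² × 5790 m = 5.848×10^7 Pa = 8482 psi
siltstone: 2343 kg/m³ × 9.80665 m/s² × 3779 m = 8.683×10^7 Pa = 12594 psi
mudstone: 2283 kg/m³ × 9.80665 m/s² × 7990 m = 1.789×10^8 Pa = 25945 psi
halite: 2196 kg/m³ × 9.80665 m/s² × 2360 m = 5.082×10^7 Pa = 7371 psi
schist: 2890 kg/m³ × 9.80665 m/s² × 7380 m = 2.092×10^8 Pa = 30336 psi
Total = 8482 + 12594 + 25945 + 7371 + 30336 = 84728 psi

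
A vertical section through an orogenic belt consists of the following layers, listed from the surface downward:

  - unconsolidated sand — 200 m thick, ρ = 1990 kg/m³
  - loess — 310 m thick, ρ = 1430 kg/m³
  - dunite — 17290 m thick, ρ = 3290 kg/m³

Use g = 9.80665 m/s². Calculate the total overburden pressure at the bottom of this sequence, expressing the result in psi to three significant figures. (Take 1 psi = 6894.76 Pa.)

unconsolidated sand: 1990 kg/m³ × 9.80665 m/s² × 200 m = 3.903×10^6 Pa = 566.1 psi
loess: 1430 kg/m³ × 9.80665 m/s² × 310 m = 4.347×10^6 Pa = 630.5 psi
dunite: 3290 kg/m³ × 9.80665 m/s² × 17290 m = 5.578×10^8 Pa = 80908 psi
Total = 566.1 + 630.5 + 80908 = 82105 psi

82100 psi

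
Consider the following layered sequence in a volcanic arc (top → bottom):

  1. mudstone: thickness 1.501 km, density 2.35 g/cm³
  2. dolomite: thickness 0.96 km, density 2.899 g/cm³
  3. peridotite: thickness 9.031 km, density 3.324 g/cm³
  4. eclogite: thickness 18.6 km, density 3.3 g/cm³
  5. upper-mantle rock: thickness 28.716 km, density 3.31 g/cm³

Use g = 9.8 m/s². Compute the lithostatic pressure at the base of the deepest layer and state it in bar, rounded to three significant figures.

mudstone: 2350 kg/m³ × 9.8 m/s² × 1501 m = 3.457×10^7 Pa = 345.7 bar
dolomite: 2899 kg/m³ × 9.8 m/s² × 960 m = 2.727×10^7 Pa = 272.7 bar
peridotite: 3324 kg/m³ × 9.8 m/s² × 9031 m = 2.942×10^8 Pa = 2942 bar
eclogite: 3300 kg/m³ × 9.8 m/s² × 18600 m = 6.015×10^8 Pa = 6015 bar
upper-mantle rock: 3310 kg/m³ × 9.8 m/s² × 28716 m = 9.315×10^8 Pa = 9315 bar
Total = 345.7 + 272.7 + 2942 + 6015 + 9315 = 18890 bar

18900 bar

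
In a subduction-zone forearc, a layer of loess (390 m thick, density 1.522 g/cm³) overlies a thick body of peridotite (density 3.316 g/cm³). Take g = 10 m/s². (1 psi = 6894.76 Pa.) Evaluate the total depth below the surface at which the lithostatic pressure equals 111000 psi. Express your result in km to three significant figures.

Pressure at base of upper layers: 1522×10×390 = 5.936×10^6 Pa = 860.9 psi
Remaining pressure to be supplied by peridotite: 7.653×10^8 − 5.936×10^6 = 7.594×10^8 Pa
Additional depth in peridotite = 7.594×10^8 Pa / (3316 kg/m³ × 10 m/s²) = 22901 m
Total depth = 390 m + 22901 m = 23291 m
= 23.291 km

23.3 km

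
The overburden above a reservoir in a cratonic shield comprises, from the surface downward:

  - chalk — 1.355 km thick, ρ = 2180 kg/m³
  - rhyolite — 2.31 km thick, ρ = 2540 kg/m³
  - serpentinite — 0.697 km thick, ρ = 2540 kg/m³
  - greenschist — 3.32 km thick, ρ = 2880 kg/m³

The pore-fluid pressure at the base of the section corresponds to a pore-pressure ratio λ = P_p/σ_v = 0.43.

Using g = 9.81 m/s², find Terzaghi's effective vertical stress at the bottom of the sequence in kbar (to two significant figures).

Overburden (lithostatic) stress σ_v:
chalk: 2180 kg/m³ × 9.81 m/s² × 1355 m = 2.898×10^7 Pa = 28.98 MPa
rhyolite: 2540 kg/m³ × 9.81 m/s² × 2310 m = 5.756×10^7 Pa = 57.56 MPa
serpentinite: 2540 kg/m³ × 9.81 m/s² × 697 m = 1.737×10^7 Pa = 17.37 MPa
greenschist: 2880 kg/m³ × 9.81 m/s² × 3320 m = 9.380×10^7 Pa = 93.80 MPa
Total = 28.98 + 57.56 + 17.37 + 93.80 = 197.70 MPa
Pore pressure P_p = λ·σ_v = 0.43 × 197.7 MPa = 85.01 MPa
Effective stress σ' = σ_v − P_p = 197.7 − 85.01 = 112.69 MPa = 1.1269 kbar

1.1 kbar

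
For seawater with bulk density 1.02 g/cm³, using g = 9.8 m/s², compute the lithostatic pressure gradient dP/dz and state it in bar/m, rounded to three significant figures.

dP/dz = ρg = 1020 kg/m³ × 9.8 m/s² = 9996.0 Pa/m
= 9996.0 Pa/m × (1 bar/m / 1.0000×10^5 Pa/m) = 0.099960 bar/m

0.100 bar/m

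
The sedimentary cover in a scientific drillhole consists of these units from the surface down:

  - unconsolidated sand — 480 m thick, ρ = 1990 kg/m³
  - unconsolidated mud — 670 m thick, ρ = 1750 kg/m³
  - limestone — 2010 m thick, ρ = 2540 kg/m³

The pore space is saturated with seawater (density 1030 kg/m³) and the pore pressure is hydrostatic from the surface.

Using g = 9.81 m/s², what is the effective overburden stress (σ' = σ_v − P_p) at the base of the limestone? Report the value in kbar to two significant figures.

0.39 kbar

Overburden (lithostatic) stress σ_v:
unconsolidated sand: 1990 kg/m³ × 9.81 m/s² × 480 m = 9.371×10^6 Pa = 9.371 MPa
unconsolidated mud: 1750 kg/m³ × 9.81 m/s² × 670 m = 1.150×10^7 Pa = 11.50 MPa
limestone: 2540 kg/m³ × 9.81 m/s² × 2010 m = 5.008×10^7 Pa = 50.08 MPa
Total = 9.371 + 11.50 + 50.08 = 70.957 MPa
Pore pressure P_p = 1030 kg/m³ × 9.81 m/s² × 3160 m = 3.193×10^7 Pa = 31.93 MPa
Effective stress σ' = σ_v − P_p = 70.96 − 31.93 = 39.027 MPa = 0.39027 kbar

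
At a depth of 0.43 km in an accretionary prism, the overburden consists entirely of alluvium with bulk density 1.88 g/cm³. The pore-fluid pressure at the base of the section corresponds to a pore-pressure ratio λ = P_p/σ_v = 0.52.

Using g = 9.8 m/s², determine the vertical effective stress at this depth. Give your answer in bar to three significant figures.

Overburden (lithostatic) stress σ_v:
alluvium: 1880 kg/m³ × 9.8 m/s² × 430 m = 7.922×10^6 Pa = 7.922 MPa
Pore pressure P_p = λ·σ_v = 0.52 × 7.922 MPa = 4.120 MPa
Effective stress σ' = σ_v − P_p = 7.922 − 4.120 = 3.8027 MPa = 38.027 bar

38.0 bar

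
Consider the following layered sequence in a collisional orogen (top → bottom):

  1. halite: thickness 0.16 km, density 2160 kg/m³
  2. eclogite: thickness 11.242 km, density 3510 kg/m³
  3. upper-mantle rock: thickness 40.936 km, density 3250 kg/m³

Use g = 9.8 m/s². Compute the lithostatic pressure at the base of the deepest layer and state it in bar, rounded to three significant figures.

halite: 2160 kg/m³ × 9.8 m/s² × 160 m = 3.387×10^6 Pa = 33.87 bar
eclogite: 3510 kg/m³ × 9.8 m/s² × 11242 m = 3.867×10^8 Pa = 3867 bar
upper-mantle rock: 3250 kg/m³ × 9.8 m/s² × 40936 m = 1.304×10^9 Pa = 13038 bar
Total = 33.87 + 3867 + 13038 = 16939 bar

16900 bar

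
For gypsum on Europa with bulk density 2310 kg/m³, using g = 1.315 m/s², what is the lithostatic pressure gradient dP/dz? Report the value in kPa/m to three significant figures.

3.04 kPa/m

dP/dz = ρg = 2310 kg/m³ × 1.315 m/s² = 3037.7 Pa/m
= 3037.7 Pa/m × (1 kPa/m / 1000.0 Pa/m) = 3.0377 kPa/m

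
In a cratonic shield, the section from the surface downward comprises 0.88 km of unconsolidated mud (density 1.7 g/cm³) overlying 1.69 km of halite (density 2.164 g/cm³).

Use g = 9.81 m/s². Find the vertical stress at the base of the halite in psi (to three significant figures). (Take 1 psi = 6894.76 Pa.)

unconsolidated mud: 1700 kg/m³ × 9.81 m/s² × 880 m = 1.468×10^7 Pa = 2129 psi
halite: 2164 kg/m³ × 9.81 m/s² × 1690 m = 3.588×10^7 Pa = 5203 psi
Total = 2129 + 5203 = 7332.0 psi

7330 psi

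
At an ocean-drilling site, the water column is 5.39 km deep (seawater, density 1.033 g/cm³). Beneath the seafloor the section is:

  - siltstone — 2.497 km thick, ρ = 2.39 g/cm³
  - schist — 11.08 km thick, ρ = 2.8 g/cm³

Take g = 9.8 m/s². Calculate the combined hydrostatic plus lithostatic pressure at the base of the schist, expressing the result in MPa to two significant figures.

seawater: 1033 kg/m³ × 9.8 m/s² × 5390 m = 5.457×10^7 Pa = 54.57 MPa
siltstone: 2390 kg/m³ × 9.8 m/s² × 2497 m = 5.848×10^7 Pa = 58.48 MPa
schist: 2800 kg/m³ × 9.8 m/s² × 11080 m = 3.040×10^8 Pa = 304.0 MPa
Total = 54.57 + 58.48 + 304.0 = 417.09 MPa

420 MPa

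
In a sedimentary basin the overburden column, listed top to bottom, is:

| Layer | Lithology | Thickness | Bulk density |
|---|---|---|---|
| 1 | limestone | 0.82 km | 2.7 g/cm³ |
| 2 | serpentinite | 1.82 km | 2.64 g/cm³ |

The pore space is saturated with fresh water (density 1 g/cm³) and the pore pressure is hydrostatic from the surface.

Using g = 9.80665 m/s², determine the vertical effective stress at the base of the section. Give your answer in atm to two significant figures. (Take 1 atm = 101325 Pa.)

420 atm

Overburden (lithostatic) stress σ_v:
limestone: 2700 kg/m³ × 9.80665 m/s² × 820 m = 2.171×10^7 Pa = 21.71 MPa
serpentinite: 2640 kg/m³ × 9.80665 m/s² × 1820 m = 4.712×10^7 Pa = 47.12 MPa
Total = 21.71 + 47.12 = 68.831 MPa
Pore pressure P_p = 1000 kg/m³ × 9.80665 m/s² × 2640 m = 2.589×10^7 Pa = 25.89 MPa
Effective stress σ' = σ_v − P_p = 68.83 − 25.89 = 42.941 MPa = 423.80 atm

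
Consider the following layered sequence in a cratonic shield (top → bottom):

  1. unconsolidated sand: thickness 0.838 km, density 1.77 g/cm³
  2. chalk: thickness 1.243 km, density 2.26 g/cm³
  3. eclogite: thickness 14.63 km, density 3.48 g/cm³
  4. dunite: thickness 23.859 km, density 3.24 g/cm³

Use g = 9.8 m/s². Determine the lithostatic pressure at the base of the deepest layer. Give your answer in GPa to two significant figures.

1.3 GPa

unconsolidated sand: 1770 kg/m³ × 9.8 m/s² × 838 m = 1.454×10^7 Pa = 0.01454 GPa
chalk: 2260 kg/m³ × 9.8 m/s² × 1243 m = 2.753×10^7 Pa = 0.02753 GPa
eclogite: 3480 kg/m³ × 9.8 m/s² × 14630 m = 4.989×10^8 Pa = 0.4989 GPa
dunite: 3240 kg/m³ × 9.8 m/s² × 23859 m = 7.576×10^8 Pa = 0.7576 GPa
Total = 0.01454 + 0.02753 + 0.4989 + 0.7576 = 1.2986 GPa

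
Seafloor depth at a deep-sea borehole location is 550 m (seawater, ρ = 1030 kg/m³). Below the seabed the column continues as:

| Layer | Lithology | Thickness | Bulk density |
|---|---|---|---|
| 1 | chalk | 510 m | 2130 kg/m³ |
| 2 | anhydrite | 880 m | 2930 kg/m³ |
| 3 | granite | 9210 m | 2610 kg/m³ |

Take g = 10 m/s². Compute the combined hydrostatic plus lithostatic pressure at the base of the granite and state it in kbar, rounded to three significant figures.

seawater: 1030 kg/m³ × 10 m/s² × 550 m = 5.665×10^6 Pa = 0.05665 kbar
chalk: 2130 kg/m³ × 10 m/s² × 510 m = 1.086×10^7 Pa = 0.1086 kbar
anhydrite: 2930 kg/m³ × 10 m/s² × 880 m = 2.578×10^7 Pa = 0.2578 kbar
granite: 2610 kg/m³ × 10 m/s² × 9210 m = 2.404×10^8 Pa = 2.404 kbar
Total = 0.05665 + 0.1086 + 0.2578 + 2.404 = 2.8269 kbar

2.83 kbar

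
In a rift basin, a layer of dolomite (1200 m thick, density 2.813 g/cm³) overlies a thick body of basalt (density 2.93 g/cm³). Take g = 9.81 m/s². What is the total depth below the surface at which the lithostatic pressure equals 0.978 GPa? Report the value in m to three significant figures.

Pressure at base of upper layers: 2813×9.81×1200 = 3.311×10^7 Pa = 0.03311 GPa
Remaining pressure to be supplied by basalt: 9.780×10^8 − 3.311×10^7 = 9.449×10^8 Pa
Additional depth in basalt = 9.449×10^8 Pa / (2930 kg/m³ × 9.81 m/s²) = 32873 m
Total depth = 1200 m + 32873 m = 34073 m

34100 m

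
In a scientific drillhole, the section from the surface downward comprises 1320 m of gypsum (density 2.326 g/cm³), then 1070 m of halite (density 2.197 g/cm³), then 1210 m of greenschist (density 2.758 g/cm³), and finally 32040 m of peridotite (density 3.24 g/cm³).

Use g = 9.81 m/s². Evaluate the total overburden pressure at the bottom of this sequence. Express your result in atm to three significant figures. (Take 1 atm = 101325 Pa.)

gypsum: 2326 kg/m³ × 9.81 m/s² × 1320 m = 3.012×10^7 Pa = 297.3 atm
halite: 2197 kg/m³ × 9.81 m/s² × 1070 m = 2.306×10^7 Pa = 227.6 atm
greenschist: 2758 kg/m³ × 9.81 m/s² × 1210 m = 3.274×10^7 Pa = 323.1 atm
peridotite: 3240 kg/m³ × 9.81 m/s² × 32040 m = 1.018×10^9 Pa = 10051 atm
Total = 297.3 + 227.6 + 323.1 + 10051 = 10899 atm

10900 atm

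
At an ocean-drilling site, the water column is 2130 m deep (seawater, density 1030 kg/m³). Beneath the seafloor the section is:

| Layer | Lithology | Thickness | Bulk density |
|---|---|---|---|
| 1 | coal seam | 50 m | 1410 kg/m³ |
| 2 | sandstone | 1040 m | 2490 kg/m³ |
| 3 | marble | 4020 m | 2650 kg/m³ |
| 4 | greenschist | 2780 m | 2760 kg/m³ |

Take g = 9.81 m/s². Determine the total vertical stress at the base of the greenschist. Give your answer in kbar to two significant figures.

seawater: 1030 kg/m³ × 9.81 m/s² × 2130 m = 2.152×10^7 Pa = 0.2152 kbar
coal seam: 1410 kg/m³ × 9.81 m/s² × 50 m = 6.916×10^5 Pa = 6.916×10^-3 kbar
sandstone: 2490 kg/m³ × 9.81 m/s² × 1040 m = 2.540×10^7 Pa = 0.2540 kbar
marble: 2650 kg/m³ × 9.81 m/s² × 4020 m = 1.045×10^8 Pa = 1.045 kbar
greenschist: 2760 kg/m³ × 9.81 m/s² × 2780 m = 7.527×10^7 Pa = 0.7527 kbar
Total = 0.2152 + 6.916×10^-3 + 0.2540 + 1.045 + 0.7527 = 2.2739 kbar

2.3 kbar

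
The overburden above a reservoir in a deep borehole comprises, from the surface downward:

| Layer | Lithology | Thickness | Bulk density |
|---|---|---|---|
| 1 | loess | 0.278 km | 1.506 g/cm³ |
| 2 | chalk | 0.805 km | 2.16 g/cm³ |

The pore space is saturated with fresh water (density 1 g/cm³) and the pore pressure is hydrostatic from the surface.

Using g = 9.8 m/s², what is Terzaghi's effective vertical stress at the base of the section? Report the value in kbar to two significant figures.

0.11 kbar

Overburden (lithostatic) stress σ_v:
loess: 1506 kg/m³ × 9.8 m/s² × 278 m = 4.103×10^6 Pa = 4.103 MPa
chalk: 2160 kg/m³ × 9.8 m/s² × 805 m = 1.704×10^7 Pa = 17.04 MPa
Total = 4.103 + 17.04 = 21.143 MPa
Pore pressure P_p = 1000 kg/m³ × 9.8 m/s² × 1083 m = 1.061×10^7 Pa = 10.61 MPa
Effective stress σ' = σ_v − P_p = 21.14 − 10.61 = 10.530 MPa = 0.10530 kbar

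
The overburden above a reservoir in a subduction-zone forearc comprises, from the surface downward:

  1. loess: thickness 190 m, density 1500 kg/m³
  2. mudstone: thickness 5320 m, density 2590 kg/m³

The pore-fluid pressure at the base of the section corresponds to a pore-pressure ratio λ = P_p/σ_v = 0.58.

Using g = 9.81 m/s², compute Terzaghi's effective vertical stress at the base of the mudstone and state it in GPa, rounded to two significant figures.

Overburden (lithostatic) stress σ_v:
loess: 1500 kg/m³ × 9.81 m/s² × 190 m = 2.796×10^6 Pa = 2.796 MPa
mudstone: 2590 kg/m³ × 9.81 m/s² × 5320 m = 1.352×10^8 Pa = 135.2 MPa
Total = 2.796 + 135.2 = 137.97 MPa
Pore pressure P_p = λ·σ_v = 0.58 × 138.0 MPa = 80.02 MPa
Effective stress σ' = σ_v − P_p = 138.0 − 80.02 = 57.946 MPa = 0.057946 GPa

0.058 GPa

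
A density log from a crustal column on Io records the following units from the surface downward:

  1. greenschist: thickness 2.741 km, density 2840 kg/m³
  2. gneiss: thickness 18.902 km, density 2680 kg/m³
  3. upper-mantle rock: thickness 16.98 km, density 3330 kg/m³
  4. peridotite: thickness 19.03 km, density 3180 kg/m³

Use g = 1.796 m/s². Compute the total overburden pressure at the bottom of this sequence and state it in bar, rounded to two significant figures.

3200 bar

greenschist: 2840 kg/m³ × 1.796 m/s² × 2741 m = 1.398×10^7 Pa = 139.8 bar
gneiss: 2680 kg/m³ × 1.796 m/s² × 18902 m = 9.098×10^7 Pa = 909.8 bar
upper-mantle rock: 3330 kg/m³ × 1.796 m/s² × 16980 m = 1.016×10^8 Pa = 1016 bar
peridotite: 3180 kg/m³ × 1.796 m/s² × 19030 m = 1.087×10^8 Pa = 1087 bar
Total = 139.8 + 909.8 + 1016 + 1087 = 3152.0 bar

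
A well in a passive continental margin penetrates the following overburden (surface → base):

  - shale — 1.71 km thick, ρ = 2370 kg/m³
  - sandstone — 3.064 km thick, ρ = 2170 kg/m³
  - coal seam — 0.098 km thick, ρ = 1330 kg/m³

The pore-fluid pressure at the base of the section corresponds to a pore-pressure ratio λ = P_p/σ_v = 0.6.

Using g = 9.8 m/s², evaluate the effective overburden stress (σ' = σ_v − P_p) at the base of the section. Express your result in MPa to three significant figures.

Overburden (lithostatic) stress σ_v:
shale: 2370 kg/m³ × 9.8 m/s² × 1710 m = 3.972×10^7 Pa = 39.72 MPa
sandstone: 2170 kg/m³ × 9.8 m/s² × 3064 m = 6.516×10^7 Pa = 65.16 MPa
coal seam: 1330 kg/m³ × 9.8 m/s² × 98 m = 1.277×10^6 Pa = 1.277 MPa
Total = 39.72 + 65.16 + 1.277 = 106.15 MPa
Pore pressure P_p = λ·σ_v = 0.6 × 106.2 MPa = 63.69 MPa
Effective stress σ' = σ_v − P_p = 106.2 − 63.69 = 42.461 MPa

42.5 MPa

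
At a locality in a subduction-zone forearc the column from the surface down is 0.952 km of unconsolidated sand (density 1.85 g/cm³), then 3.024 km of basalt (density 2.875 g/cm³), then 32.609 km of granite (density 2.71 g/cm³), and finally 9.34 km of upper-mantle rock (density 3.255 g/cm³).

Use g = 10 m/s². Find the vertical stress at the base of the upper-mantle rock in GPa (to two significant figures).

unconsolidated sand: 1850 kg/m³ × 10 m/s² × 952 m = 1.761×10^7 Pa = 0.01761 GPa
basalt: 2875 kg/m³ × 10 m/s² × 3024 m = 8.694×10^7 Pa = 0.08694 GPa
granite: 2710 kg/m³ × 10 m/s² × 32609 m = 8.837×10^8 Pa = 0.8837 GPa
upper-mantle rock: 3255 kg/m³ × 10 m/s² × 9340 m = 3.040×10^8 Pa = 0.3040 GPa
Total = 0.01761 + 0.08694 + 0.8837 + 0.3040 = 1.2923 GPa

1.3 GPa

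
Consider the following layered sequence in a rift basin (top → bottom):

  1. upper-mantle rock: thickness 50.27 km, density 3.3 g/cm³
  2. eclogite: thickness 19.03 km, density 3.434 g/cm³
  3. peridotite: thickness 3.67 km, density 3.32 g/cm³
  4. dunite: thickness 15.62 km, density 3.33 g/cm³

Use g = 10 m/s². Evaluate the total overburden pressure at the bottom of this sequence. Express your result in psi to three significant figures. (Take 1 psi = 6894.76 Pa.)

upper-mantle rock: 3300 kg/m³ × 10 m/s² × 50270 m = 1.659×10^9 Pa = 2.406×10^5 psi
eclogite: 3434 kg/m³ × 10 m/s² × 19030 m = 6.535×10^8 Pa = 94781 psi
peridotite: 3320 kg/m³ × 10 m/s² × 3670 m = 1.218×10^8 Pa = 17672 psi
dunite: 3330 kg/m³ × 10 m/s² × 15620 m = 5.201×10^8 Pa = 75441 psi
Total = 2.406×10^5 + 94781 + 17672 + 75441 = 4.2850×10^5 psi

428000 psi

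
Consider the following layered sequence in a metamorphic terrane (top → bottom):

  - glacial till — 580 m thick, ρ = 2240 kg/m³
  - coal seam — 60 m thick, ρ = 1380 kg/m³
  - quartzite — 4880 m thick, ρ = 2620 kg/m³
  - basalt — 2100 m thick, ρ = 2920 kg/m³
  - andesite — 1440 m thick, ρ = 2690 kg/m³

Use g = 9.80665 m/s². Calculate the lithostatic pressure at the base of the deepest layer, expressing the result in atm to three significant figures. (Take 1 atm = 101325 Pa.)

glacial till: 2240 kg/m³ × 9.80665 m/s² × 580 m = 1.274×10^7 Pa = 125.7 atm
coal seam: 1380 kg/m³ × 9.80665 m/s² × 60 m = 8.120×10^5 Pa = 8.014 atm
quartzite: 2620 kg/m³ × 9.80665 m/s² × 4880 m = 1.254×10^8 Pa = 1237 atm
basalt: 2920 kg/m³ × 9.80665 m/s² × 2100 m = 6.013×10^7 Pa = 593.5 atm
andesite: 2690 kg/m³ × 9.80665 m/s² × 1440 m = 3.799×10^7 Pa = 374.9 atm
Total = 125.7 + 8.014 + 1237 + 593.5 + 374.9 = 2339.6 atm

2340 atm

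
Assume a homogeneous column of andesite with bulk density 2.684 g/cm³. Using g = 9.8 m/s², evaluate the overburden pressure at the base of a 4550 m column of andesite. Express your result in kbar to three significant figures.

1.20 kbar

andesite: 2684 kg/m³ × 9.8 m/s² × 4550 m = 1.197×10^8 Pa = 1.197 kbar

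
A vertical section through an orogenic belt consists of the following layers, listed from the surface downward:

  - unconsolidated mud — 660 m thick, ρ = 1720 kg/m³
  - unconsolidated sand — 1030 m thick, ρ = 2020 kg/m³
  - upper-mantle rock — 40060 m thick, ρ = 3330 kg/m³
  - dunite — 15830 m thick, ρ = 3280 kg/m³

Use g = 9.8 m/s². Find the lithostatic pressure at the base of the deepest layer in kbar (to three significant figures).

unconsolidated mud: 1720 kg/m³ × 9.8 m/s² × 660 m = 1.112×10^7 Pa = 0.1112 kbar
unconsolidated sand: 2020 kg/m³ × 9.8 m/s² × 1030 m = 2.039×10^7 Pa = 0.2039 kbar
upper-mantle rock: 3330 kg/m³ × 9.8 m/s² × 40060 m = 1.307×10^9 Pa = 13.07 kbar
dunite: 3280 kg/m³ × 9.8 m/s² × 15830 m = 5.088×10^8 Pa = 5.088 kbar
Total = 0.1112 + 0.2039 + 13.07 + 5.088 = 18.477 kbar

18.5 kbar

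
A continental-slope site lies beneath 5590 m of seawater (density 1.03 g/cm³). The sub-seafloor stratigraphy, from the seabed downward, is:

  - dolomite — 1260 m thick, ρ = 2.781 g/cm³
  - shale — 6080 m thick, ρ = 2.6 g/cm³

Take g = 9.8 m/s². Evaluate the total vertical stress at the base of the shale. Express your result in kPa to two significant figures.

250000 kPa

seawater: 1030 kg/m³ × 9.8 m/s² × 5590 m = 5.643×10^7 Pa = 56425 kPa
dolomite: 2781 kg/m³ × 9.8 m/s² × 1260 m = 3.434×10^7 Pa = 34340 kPa
shale: 2600 kg/m³ × 9.8 m/s² × 6080 m = 1.549×10^8 Pa = 1.549×10^5 kPa
Total = 56425 + 34340 + 1.549×10^5 = 2.4568×10^5 kPa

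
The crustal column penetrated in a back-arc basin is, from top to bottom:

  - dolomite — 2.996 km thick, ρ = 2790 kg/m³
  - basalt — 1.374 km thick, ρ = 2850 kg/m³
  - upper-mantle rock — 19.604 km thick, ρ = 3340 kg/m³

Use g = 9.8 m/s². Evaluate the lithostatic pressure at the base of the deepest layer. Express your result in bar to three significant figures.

dolomite: 2790 kg/m³ × 9.8 m/s² × 2996 m = 8.192×10^7 Pa = 819.2 bar
basalt: 2850 kg/m³ × 9.8 m/s² × 1374 m = 3.838×10^7 Pa = 383.8 bar
upper-mantle rock: 3340 kg/m³ × 9.8 m/s² × 19604 m = 6.417×10^8 Pa = 6417 bar
Total = 819.2 + 383.8 + 6417 = 7619.7 bar

7620 bar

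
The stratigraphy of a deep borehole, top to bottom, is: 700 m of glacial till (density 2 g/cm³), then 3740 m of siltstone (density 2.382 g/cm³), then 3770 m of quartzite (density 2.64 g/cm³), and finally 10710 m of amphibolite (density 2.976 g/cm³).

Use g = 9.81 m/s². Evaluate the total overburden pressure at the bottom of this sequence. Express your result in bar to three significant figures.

glacial till: 2000 kg/m³ × 9.81 m/s² × 700 m = 1.373×10^7 Pa = 137.3 bar
siltstone: 2382 kg/m³ × 9.81 m/s² × 3740 m = 8.739×10^7 Pa = 873.9 bar
quartzite: 2640 kg/m³ × 9.81 m/s² × 3770 m = 9.764×10^7 Pa = 976.4 bar
amphibolite: 2976 kg/m³ × 9.81 m/s² × 10710 m = 3.127×10^8 Pa = 3127 bar
Total = 137.3 + 873.9 + 976.4 + 3127 = 5114.4 bar

5110 bar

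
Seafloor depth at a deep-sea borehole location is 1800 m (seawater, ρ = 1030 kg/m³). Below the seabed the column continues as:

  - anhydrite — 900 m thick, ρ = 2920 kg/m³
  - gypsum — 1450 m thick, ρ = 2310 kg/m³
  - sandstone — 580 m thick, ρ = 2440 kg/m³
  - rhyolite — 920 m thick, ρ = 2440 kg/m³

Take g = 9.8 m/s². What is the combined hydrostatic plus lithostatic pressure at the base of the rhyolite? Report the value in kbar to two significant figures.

seawater: 1030 kg/m³ × 9.8 m/s² × 1800 m = 1.817×10^7 Pa = 0.1817 kbar
anhydrite: 2920 kg/m³ × 9.8 m/s² × 900 m = 2.575×10^7 Pa = 0.2575 kbar
gypsum: 2310 kg/m³ × 9.8 m/s² × 1450 m = 3.283×10^7 Pa = 0.3283 kbar
sandstone: 2440 kg/m³ × 9.8 m/s² × 580 m = 1.387×10^7 Pa = 0.1387 kbar
rhyolite: 2440 kg/m³ × 9.8 m/s² × 920 m = 2.200×10^7 Pa = 0.2200 kbar
Total = 0.1817 + 0.2575 + 0.3283 + 0.1387 + 0.2200 = 1.1262 kbar

1.1 kbar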